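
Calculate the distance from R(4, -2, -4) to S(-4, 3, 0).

d = √[(x₂-x₁)² + (y₂-y₁)² + (z₂-z₁)²]
  = √[(-8)² + 5² + 4²]
  = √[64 + 25 + 16]
  = √105
  ≈ 10.25

10.25


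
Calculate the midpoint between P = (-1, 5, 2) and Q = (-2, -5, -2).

M = ((x₁+x₂)/2, (y₁+y₂)/2, (z₁+z₂)/2)
  = ((-1 - 2)/2, (5 - 5)/2, (2 - 2)/2)
  = (-3/2, 0/2, 0/2)
  = (-1.5, 0, 0)

(-1.5, 0, 0)


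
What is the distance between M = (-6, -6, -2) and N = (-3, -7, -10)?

d = √[(x₂-x₁)² + (y₂-y₁)² + (z₂-z₁)²]
  = √[3² + (-1)² + (-8)²]
  = √[9 + 1 + 64]
  = √74
  ≈ 8.602

8.602


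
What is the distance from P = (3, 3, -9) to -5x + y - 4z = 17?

distance = |a·x₀ + b·y₀ + c·z₀ - d| / √(a² + b² + c²)
  = |(-5)·3 + 1·3 + (-4)·(-9) - 17| / √((-5)² + 1² + (-4)²)
  = |-15 + 3 + 36 - 17| / √(25 + 1 + 16)
  = |7| / √42
  = 7 / 6.481
  ≈ 1.08

1.08


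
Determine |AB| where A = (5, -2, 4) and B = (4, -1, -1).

d = √[(x₂-x₁)² + (y₂-y₁)² + (z₂-z₁)²]
  = √[(-1)² + 1² + (-5)²]
  = √[1 + 1 + 25]
  = √27
  ≈ 5.196

5.196


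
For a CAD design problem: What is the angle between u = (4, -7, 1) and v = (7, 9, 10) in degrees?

u·v = 4·7 + (-7)·9 + 1·10 = 28 - 63 + 10 = -25
|u| = √(4² + (-7)² + 1²) = √66 ≈ 8.124
|v| = √(7² + 9² + 10²) = √230 ≈ 15.17
cos θ = (u·v)/(|u||v|) = -25/(8.124·15.17) ≈ -0.2029
θ = arccos(-0.2029) ≈ 101.7°

101.7°


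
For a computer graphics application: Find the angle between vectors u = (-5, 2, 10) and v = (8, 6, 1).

u·v = (-5)·8 + 2·6 + 10·1 = -40 + 12 + 10 = -18
|u| = √((-5)² + 2² + 10²) = √129 ≈ 11.36
|v| = √(8² + 6² + 1²) = √101 ≈ 10.05
cos θ = (u·v)/(|u||v|) = -18/(11.36·10.05) ≈ -0.1577
θ = arccos(-0.1577) ≈ 99.07°

99.07°


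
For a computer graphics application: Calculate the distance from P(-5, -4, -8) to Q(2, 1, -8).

d = √[(x₂-x₁)² + (y₂-y₁)² + (z₂-z₁)²]
  = √[7² + 5² + 0²]
  = √[49 + 25 + 0]
  = √74
  ≈ 8.602

8.602


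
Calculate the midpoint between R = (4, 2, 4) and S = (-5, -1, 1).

M = ((x₁+x₂)/2, (y₁+y₂)/2, (z₁+z₂)/2)
  = ((4 - 5)/2, (2 - 1)/2, (4 + 1)/2)
  = (-1/2, 1/2, 5/2)
  = (-0.5, 0.5, 2.5)

(-0.5, 0.5, 2.5)


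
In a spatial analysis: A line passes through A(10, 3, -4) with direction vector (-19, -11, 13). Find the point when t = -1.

P(t) = A + t·d
  = (10 + (-19)·(-1), 3 + (-11)·(-1), -4 + 13·(-1))
  = (10 + 19, 3 + 11, -4 - 13)
  = (29, 14, -17)

(29, 14, -17)


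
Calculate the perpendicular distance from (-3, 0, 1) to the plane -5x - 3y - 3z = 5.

distance = |a·x₀ + b·y₀ + c·z₀ - d| / √(a² + b² + c²)
  = |(-5)·(-3) + (-3)·0 + (-3)·1 - 5| / √((-5)² + (-3)² + (-3)²)
  = |15 + 0 - 3 - 5| / √(25 + 9 + 9)
  = |7| / √43
  = 7 / 6.557
  ≈ 1.067

1.067


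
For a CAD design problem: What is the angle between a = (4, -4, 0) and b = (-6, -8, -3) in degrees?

a·b = 4·(-6) + (-4)·(-8) + 0·(-3) = -24 + 32 + 0 = 8
|a| = √(4² + (-4)² + 0²) = √32 ≈ 5.657
|b| = √((-6)² + (-8)² + (-3)²) = √109 ≈ 10.44
cos θ = (a·b)/(|a||b|) = 8/(5.657·10.44) ≈ 0.1355
θ = arccos(0.1355) ≈ 82.21°

82.21°


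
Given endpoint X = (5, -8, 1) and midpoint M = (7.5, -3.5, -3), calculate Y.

Y = 2M - X
  = (2·7.5 - 5, 2·(-3.5) - (-8), 2·(-3) - 1)
  = (15 - 5, -7 + 8, -6 - 1)
  = (10, 1, -7)

(10, 1, -7)


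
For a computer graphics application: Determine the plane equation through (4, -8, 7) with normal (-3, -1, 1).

The plane through P with normal n = (a, b, c) satisfies n·(r - P) = 0,
i.e. ax + by + cz = a·x₀ + b·y₀ + c·z₀.
d = (-3)·4 + (-1)·(-8) + 1·7
  = -12 + 8 + 7
  = 3
Equation: -3x - y + z = 3

-3x - y + z = 3


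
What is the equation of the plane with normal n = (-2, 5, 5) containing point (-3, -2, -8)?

The plane through P with normal n = (a, b, c) satisfies n·(r - P) = 0,
i.e. ax + by + cz = a·x₀ + b·y₀ + c·z₀.
d = (-2)·(-3) + 5·(-2) + 5·(-8)
  = 6 - 10 - 40
  = -44
Equation: -2x + 5y + 5z = -44

-2x + 5y + 5z = -44


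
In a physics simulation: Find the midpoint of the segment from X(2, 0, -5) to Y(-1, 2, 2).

M = ((x₁+x₂)/2, (y₁+y₂)/2, (z₁+z₂)/2)
  = ((2 - 1)/2, (0 + 2)/2, (-5 + 2)/2)
  = (1/2, 2/2, -3/2)
  = (0.5, 1, -1.5)

(0.5, 1, -1.5)


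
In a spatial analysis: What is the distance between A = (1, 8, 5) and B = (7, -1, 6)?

d = √[(x₂-x₁)² + (y₂-y₁)² + (z₂-z₁)²]
  = √[6² + (-9)² + 1²]
  = √[36 + 81 + 1]
  = √118
  ≈ 10.86

10.86


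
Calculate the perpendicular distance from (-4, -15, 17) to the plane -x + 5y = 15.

distance = |a·x₀ + b·y₀ + c·z₀ - d| / √(a² + b² + c²)
  = |(-1)·(-4) + 5·(-15) + 0·17 - 15| / √((-1)² + 5² + 0²)
  = |4 - 75 + 0 - 15| / √(1 + 25 + 0)
  = |-86| / √26
  = 86 / 5.099
  ≈ 16.87

16.87


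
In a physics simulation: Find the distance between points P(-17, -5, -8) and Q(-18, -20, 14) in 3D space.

d = √[(x₂-x₁)² + (y₂-y₁)² + (z₂-z₁)²]
  = √[(-1)² + (-15)² + 22²]
  = √[1 + 225 + 484]
  = √710
  ≈ 26.65

26.65


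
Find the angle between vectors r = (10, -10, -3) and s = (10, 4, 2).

r·s = 10·10 + (-10)·4 + (-3)·2 = 100 - 40 - 6 = 54
|r| = √(10² + (-10)² + (-3)²) = √209 ≈ 14.46
|s| = √(10² + 4² + 2²) = √120 ≈ 10.95
cos θ = (r·s)/(|r||s|) = 54/(14.46·10.95) ≈ 0.341
θ = arccos(0.341) ≈ 70.06°

70.06°


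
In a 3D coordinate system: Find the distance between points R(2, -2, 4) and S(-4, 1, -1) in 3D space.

d = √[(x₂-x₁)² + (y₂-y₁)² + (z₂-z₁)²]
  = √[(-6)² + 3² + (-5)²]
  = √[36 + 9 + 25]
  = √70
  ≈ 8.367

8.367


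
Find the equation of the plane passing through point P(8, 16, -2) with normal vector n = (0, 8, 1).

The plane through P with normal n = (a, b, c) satisfies n·(r - P) = 0,
i.e. ax + by + cz = a·x₀ + b·y₀ + c·z₀.
d = 0·8 + 8·16 + 1·(-2)
  = 0 + 128 - 2
  = 126
Equation: 8y + z = 126

8y + z = 126


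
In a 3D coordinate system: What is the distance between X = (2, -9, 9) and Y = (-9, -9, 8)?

d = √[(x₂-x₁)² + (y₂-y₁)² + (z₂-z₁)²]
  = √[(-11)² + 0² + (-1)²]
  = √[121 + 0 + 1]
  = √122
  ≈ 11.05

11.05


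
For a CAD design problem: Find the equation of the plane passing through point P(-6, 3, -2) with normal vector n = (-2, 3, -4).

The plane through P with normal n = (a, b, c) satisfies n·(r - P) = 0,
i.e. ax + by + cz = a·x₀ + b·y₀ + c·z₀.
d = (-2)·(-6) + 3·3 + (-4)·(-2)
  = 12 + 9 + 8
  = 29
Equation: -2x + 3y - 4z = 29

-2x + 3y - 4z = 29


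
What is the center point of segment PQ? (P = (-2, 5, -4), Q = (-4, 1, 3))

M = ((x₁+x₂)/2, (y₁+y₂)/2, (z₁+z₂)/2)
  = ((-2 - 4)/2, (5 + 1)/2, (-4 + 3)/2)
  = (-6/2, 6/2, -1/2)
  = (-3, 3, -0.5)

(-3, 3, -0.5)


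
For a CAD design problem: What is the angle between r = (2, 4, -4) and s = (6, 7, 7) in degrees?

r·s = 2·6 + 4·7 + (-4)·7 = 12 + 28 - 28 = 12
|r| = √(2² + 4² + (-4)²) = √36 ≈ 6
|s| = √(6² + 7² + 7²) = √134 ≈ 11.58
cos θ = (r·s)/(|r||s|) = 12/(6·11.58) ≈ 0.1728
θ = arccos(0.1728) ≈ 80.05°

80.05°


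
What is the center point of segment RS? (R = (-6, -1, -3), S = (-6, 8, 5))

M = ((x₁+x₂)/2, (y₁+y₂)/2, (z₁+z₂)/2)
  = ((-6 - 6)/2, (-1 + 8)/2, (-3 + 5)/2)
  = (-12/2, 7/2, 2/2)
  = (-6, 3.5, 1)

(-6, 3.5, 1)


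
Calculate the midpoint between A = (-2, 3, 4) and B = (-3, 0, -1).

M = ((x₁+x₂)/2, (y₁+y₂)/2, (z₁+z₂)/2)
  = ((-2 - 3)/2, (3 + 0)/2, (4 - 1)/2)
  = (-5/2, 3/2, 3/2)
  = (-2.5, 1.5, 1.5)

(-2.5, 1.5, 1.5)


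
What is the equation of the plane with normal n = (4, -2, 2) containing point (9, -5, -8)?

The plane through P with normal n = (a, b, c) satisfies n·(r - P) = 0,
i.e. ax + by + cz = a·x₀ + b·y₀ + c·z₀.
d = 4·9 + (-2)·(-5) + 2·(-8)
  = 36 + 10 - 16
  = 30
Equation: 4x - 2y + 2z = 30

4x - 2y + 2z = 30


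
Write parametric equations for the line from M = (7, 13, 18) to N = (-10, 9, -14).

Direction vector d = N - M = (-10 - 7, 9 - 13, -14 - 18) = (-17, -4, -32)
Parametric form r = M + t·d:
x = 7 - 17t, y = 13 - 4t, z = 18 - 32t

x = 7 - 17t, y = 13 - 4t, z = 18 - 32t


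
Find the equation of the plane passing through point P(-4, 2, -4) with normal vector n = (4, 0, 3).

The plane through P with normal n = (a, b, c) satisfies n·(r - P) = 0,
i.e. ax + by + cz = a·x₀ + b·y₀ + c·z₀.
d = 4·(-4) + 0·2 + 3·(-4)
  = -16 + 0 - 12
  = -28
Equation: 4x + 3z = -28

4x + 3z = -28


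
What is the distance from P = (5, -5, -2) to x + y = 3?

distance = |a·x₀ + b·y₀ + c·z₀ - d| / √(a² + b² + c²)
  = |1·5 + 1·(-5) + 0·(-2) - 3| / √(1² + 1² + 0²)
  = |5 - 5 + 0 - 3| / √(1 + 1 + 0)
  = |-3| / √2
  = 3 / 1.414
  ≈ 2.121

2.121


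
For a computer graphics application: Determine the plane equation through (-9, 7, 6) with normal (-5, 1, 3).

The plane through P with normal n = (a, b, c) satisfies n·(r - P) = 0,
i.e. ax + by + cz = a·x₀ + b·y₀ + c·z₀.
d = (-5)·(-9) + 1·7 + 3·6
  = 45 + 7 + 18
  = 70
Equation: -5x + y + 3z = 70

-5x + y + 3z = 70


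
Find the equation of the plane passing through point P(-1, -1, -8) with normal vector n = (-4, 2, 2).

The plane through P with normal n = (a, b, c) satisfies n·(r - P) = 0,
i.e. ax + by + cz = a·x₀ + b·y₀ + c·z₀.
d = (-4)·(-1) + 2·(-1) + 2·(-8)
  = 4 - 2 - 16
  = -14
Equation: -4x + 2y + 2z = -14

-4x + 2y + 2z = -14


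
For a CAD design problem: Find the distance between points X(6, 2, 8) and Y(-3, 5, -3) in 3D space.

d = √[(x₂-x₁)² + (y₂-y₁)² + (z₂-z₁)²]
  = √[(-9)² + 3² + (-11)²]
  = √[81 + 9 + 121]
  = √211
  ≈ 14.53

14.53


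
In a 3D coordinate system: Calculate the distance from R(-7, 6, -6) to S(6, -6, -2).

d = √[(x₂-x₁)² + (y₂-y₁)² + (z₂-z₁)²]
  = √[13² + (-12)² + 4²]
  = √[169 + 144 + 16]
  = √329
  ≈ 18.14

18.14


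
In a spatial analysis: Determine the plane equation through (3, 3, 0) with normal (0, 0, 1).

The plane through P with normal n = (a, b, c) satisfies n·(r - P) = 0,
i.e. ax + by + cz = a·x₀ + b·y₀ + c·z₀.
d = 0·3 + 0·3 + 1·0
  = 0 + 0 + 0
  = 0
Equation: z = 0

z = 0


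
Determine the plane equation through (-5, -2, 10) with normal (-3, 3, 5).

The plane through P with normal n = (a, b, c) satisfies n·(r - P) = 0,
i.e. ax + by + cz = a·x₀ + b·y₀ + c·z₀.
d = (-3)·(-5) + 3·(-2) + 5·10
  = 15 - 6 + 50
  = 59
Equation: -3x + 3y + 5z = 59

-3x + 3y + 5z = 59


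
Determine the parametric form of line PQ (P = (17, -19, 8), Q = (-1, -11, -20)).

Direction vector d = Q - P = (-1 - 17, -11 + 19, -20 - 8) = (-18, 8, -28)
Parametric form r = P + t·d:
x = 17 - 18t, y = -19 + 8t, z = 8 - 28t

x = 17 - 18t, y = -19 + 8t, z = 8 - 28t


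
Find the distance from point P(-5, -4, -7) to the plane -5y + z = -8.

distance = |a·x₀ + b·y₀ + c·z₀ - d| / √(a² + b² + c²)
  = |0·(-5) + (-5)·(-4) + 1·(-7) - (-8)| / √(0² + (-5)² + 1²)
  = |0 + 20 - 7 + 8| / √(0 + 25 + 1)
  = |21| / √26
  = 21 / 5.099
  ≈ 4.118

4.118


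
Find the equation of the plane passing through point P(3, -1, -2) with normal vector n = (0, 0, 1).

The plane through P with normal n = (a, b, c) satisfies n·(r - P) = 0,
i.e. ax + by + cz = a·x₀ + b·y₀ + c·z₀.
d = 0·3 + 0·(-1) + 1·(-2)
  = 0 + 0 - 2
  = -2
Equation: z = -2

z = -2


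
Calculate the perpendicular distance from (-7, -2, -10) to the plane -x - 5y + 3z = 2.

distance = |a·x₀ + b·y₀ + c·z₀ - d| / √(a² + b² + c²)
  = |(-1)·(-7) + (-5)·(-2) + 3·(-10) - 2| / √((-1)² + (-5)² + 3²)
  = |7 + 10 - 30 - 2| / √(1 + 25 + 9)
  = |-15| / √35
  = 15 / 5.916
  ≈ 2.535

2.535


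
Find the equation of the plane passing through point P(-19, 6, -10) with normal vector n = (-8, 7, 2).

The plane through P with normal n = (a, b, c) satisfies n·(r - P) = 0,
i.e. ax + by + cz = a·x₀ + b·y₀ + c·z₀.
d = (-8)·(-19) + 7·6 + 2·(-10)
  = 152 + 42 - 20
  = 174
Equation: -8x + 7y + 2z = 174

-8x + 7y + 2z = 174


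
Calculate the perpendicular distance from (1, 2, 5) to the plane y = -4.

distance = |a·x₀ + b·y₀ + c·z₀ - d| / √(a² + b² + c²)
  = |0·1 + 1·2 + 0·5 - (-4)| / √(0² + 1² + 0²)
  = |0 + 2 + 0 + 4| / √(0 + 1 + 0)
  = |6| / √1
  = 6 / 1
  ≈ 6

6


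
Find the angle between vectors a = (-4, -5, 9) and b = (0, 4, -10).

a·b = (-4)·0 + (-5)·4 + 9·(-10) = 0 - 20 - 90 = -110
|a| = √((-4)² + (-5)² + 9²) = √122 ≈ 11.05
|b| = √(0² + 4² + (-10)²) = √116 ≈ 10.77
cos θ = (a·b)/(|a||b|) = -110/(11.05·10.77) ≈ -0.9247
θ = arccos(-0.9247) ≈ 157.6°

157.6°


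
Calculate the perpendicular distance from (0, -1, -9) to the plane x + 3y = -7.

distance = |a·x₀ + b·y₀ + c·z₀ - d| / √(a² + b² + c²)
  = |1·0 + 3·(-1) + 0·(-9) - (-7)| / √(1² + 3² + 0²)
  = |0 - 3 + 0 + 7| / √(1 + 9 + 0)
  = |4| / √10
  = 4 / 3.162
  ≈ 1.265

1.265


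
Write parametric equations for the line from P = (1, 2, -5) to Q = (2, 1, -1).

Direction vector d = Q - P = (2 - 1, 1 - 2, -1 + 5) = (1, -1, 4)
Parametric form r = P + t·d:
x = 1 + t, y = 2 - t, z = -5 + 4t

x = 1 + t, y = 2 - t, z = -5 + 4t


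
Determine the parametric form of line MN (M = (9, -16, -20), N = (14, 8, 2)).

Direction vector d = N - M = (14 - 9, 8 + 16, 2 + 20) = (5, 24, 22)
Parametric form r = M + t·d:
x = 9 + 5t, y = -16 + 24t, z = -20 + 22t

x = 9 + 5t, y = -16 + 24t, z = -20 + 22t


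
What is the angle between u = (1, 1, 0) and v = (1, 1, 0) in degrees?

u·v = 1·1 + 1·1 + 0·0 = 1 + 1 + 0 = 2
|u| = √(1² + 1² + 0²) = √2 ≈ 1.414
|v| = √(1² + 1² + 0²) = √2 ≈ 1.414
cos θ = (u·v)/(|u||v|) = 2/(1.414·1.414) ≈ 1
θ = arccos(1) ≈ 0°

0°


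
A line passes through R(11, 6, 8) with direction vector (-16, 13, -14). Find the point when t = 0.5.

P(t) = R + t·d
  = (11 + (-16)·0.5, 6 + 13·0.5, 8 + (-14)·0.5)
  = (11 - 8, 6 + 6.5, 8 - 7)
  = (3, 12.5, 1)

(3, 12.5, 1)


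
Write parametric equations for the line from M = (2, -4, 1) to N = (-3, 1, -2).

Direction vector d = N - M = (-3 - 2, 1 + 4, -2 - 1) = (-5, 5, -3)
Parametric form r = M + t·d:
x = 2 - 5t, y = -4 + 5t, z = 1 - 3t

x = 2 - 5t, y = -4 + 5t, z = 1 - 3t


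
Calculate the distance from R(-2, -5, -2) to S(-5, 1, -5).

d = √[(x₂-x₁)² + (y₂-y₁)² + (z₂-z₁)²]
  = √[(-3)² + 6² + (-3)²]
  = √[9 + 36 + 9]
  = √54
  ≈ 7.348

7.348


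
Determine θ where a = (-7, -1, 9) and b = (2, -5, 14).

a·b = (-7)·2 + (-1)·(-5) + 9·14 = -14 + 5 + 126 = 117
|a| = √((-7)² + (-1)² + 9²) = √131 ≈ 11.45
|b| = √(2² + (-5)² + 14²) = √225 ≈ 15
cos θ = (a·b)/(|a||b|) = 117/(11.45·15) ≈ 0.6815
θ = arccos(0.6815) ≈ 47.04°

47.04°


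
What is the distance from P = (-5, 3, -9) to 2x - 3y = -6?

distance = |a·x₀ + b·y₀ + c·z₀ - d| / √(a² + b² + c²)
  = |2·(-5) + (-3)·3 + 0·(-9) - (-6)| / √(2² + (-3)² + 0²)
  = |-10 - 9 + 0 + 6| / √(4 + 9 + 0)
  = |-13| / √13
  = 13 / 3.606
  ≈ 3.606

3.606


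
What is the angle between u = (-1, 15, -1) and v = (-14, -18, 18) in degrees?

u·v = (-1)·(-14) + 15·(-18) + (-1)·18 = 14 - 270 - 18 = -274
|u| = √((-1)² + 15² + (-1)²) = √227 ≈ 15.07
|v| = √((-14)² + (-18)² + 18²) = √844 ≈ 29.05
cos θ = (u·v)/(|u||v|) = -274/(15.07·29.05) ≈ -0.626
θ = arccos(-0.626) ≈ 128.8°

128.8°


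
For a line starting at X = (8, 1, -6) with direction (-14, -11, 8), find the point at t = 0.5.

P(t) = X + t·d
  = (8 + (-14)·0.5, 1 + (-11)·0.5, -6 + 8·0.5)
  = (8 - 7, 1 - 5.5, -6 + 4)
  = (1, -4.5, -2)

(1, -4.5, -2)


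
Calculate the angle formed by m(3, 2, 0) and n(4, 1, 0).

m·n = 3·4 + 2·1 + 0·0 = 12 + 2 + 0 = 14
|m| = √(3² + 2² + 0²) = √13 ≈ 3.606
|n| = √(4² + 1² + 0²) = √17 ≈ 4.123
cos θ = (m·n)/(|m||n|) = 14/(3.606·4.123) ≈ 0.9417
θ = arccos(0.9417) ≈ 19.65°

19.65°


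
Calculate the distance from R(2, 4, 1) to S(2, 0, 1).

d = √[(x₂-x₁)² + (y₂-y₁)² + (z₂-z₁)²]
  = √[0² + (-4)² + 0²]
  = √[0 + 16 + 0]
  = √16
  ≈ 4

4


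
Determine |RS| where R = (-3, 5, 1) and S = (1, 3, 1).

d = √[(x₂-x₁)² + (y₂-y₁)² + (z₂-z₁)²]
  = √[4² + (-2)² + 0²]
  = √[16 + 4 + 0]
  = √20
  ≈ 4.472

4.472


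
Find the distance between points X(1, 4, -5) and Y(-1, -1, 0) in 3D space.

d = √[(x₂-x₁)² + (y₂-y₁)² + (z₂-z₁)²]
  = √[(-2)² + (-5)² + 5²]
  = √[4 + 25 + 25]
  = √54
  ≈ 7.348

7.348


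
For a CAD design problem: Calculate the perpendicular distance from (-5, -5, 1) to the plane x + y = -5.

distance = |a·x₀ + b·y₀ + c·z₀ - d| / √(a² + b² + c²)
  = |1·(-5) + 1·(-5) + 0·1 - (-5)| / √(1² + 1² + 0²)
  = |-5 - 5 + 0 + 5| / √(1 + 1 + 0)
  = |-5| / √2
  = 5 / 1.414
  ≈ 3.536

3.536


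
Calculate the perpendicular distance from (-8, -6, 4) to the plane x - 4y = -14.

distance = |a·x₀ + b·y₀ + c·z₀ - d| / √(a² + b² + c²)
  = |1·(-8) + (-4)·(-6) + 0·4 - (-14)| / √(1² + (-4)² + 0²)
  = |-8 + 24 + 0 + 14| / √(1 + 16 + 0)
  = |30| / √17
  = 30 / 4.123
  ≈ 7.276

7.276


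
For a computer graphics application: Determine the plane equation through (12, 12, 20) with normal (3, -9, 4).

The plane through P with normal n = (a, b, c) satisfies n·(r - P) = 0,
i.e. ax + by + cz = a·x₀ + b·y₀ + c·z₀.
d = 3·12 + (-9)·12 + 4·20
  = 36 - 108 + 80
  = 8
Equation: 3x - 9y + 4z = 8

3x - 9y + 4z = 8


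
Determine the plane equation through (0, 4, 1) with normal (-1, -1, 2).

The plane through P with normal n = (a, b, c) satisfies n·(r - P) = 0,
i.e. ax + by + cz = a·x₀ + b·y₀ + c·z₀.
d = (-1)·0 + (-1)·4 + 2·1
  = 0 - 4 + 2
  = -2
Equation: -x - y + 2z = -2

-x - y + 2z = -2


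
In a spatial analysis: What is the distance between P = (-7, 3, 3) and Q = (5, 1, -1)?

d = √[(x₂-x₁)² + (y₂-y₁)² + (z₂-z₁)²]
  = √[12² + (-2)² + (-4)²]
  = √[144 + 4 + 16]
  = √164
  ≈ 12.81

12.81


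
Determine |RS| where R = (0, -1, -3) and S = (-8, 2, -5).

d = √[(x₂-x₁)² + (y₂-y₁)² + (z₂-z₁)²]
  = √[(-8)² + 3² + (-2)²]
  = √[64 + 9 + 4]
  = √77
  ≈ 8.775

8.775


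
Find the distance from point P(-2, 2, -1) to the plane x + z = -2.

distance = |a·x₀ + b·y₀ + c·z₀ - d| / √(a² + b² + c²)
  = |1·(-2) + 0·2 + 1·(-1) - (-2)| / √(1² + 0² + 1²)
  = |-2 + 0 - 1 + 2| / √(1 + 0 + 1)
  = |-1| / √2
  = 1 / 1.414
  ≈ 0.7071

0.7071


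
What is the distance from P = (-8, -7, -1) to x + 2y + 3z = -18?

distance = |a·x₀ + b·y₀ + c·z₀ - d| / √(a² + b² + c²)
  = |1·(-8) + 2·(-7) + 3·(-1) - (-18)| / √(1² + 2² + 3²)
  = |-8 - 14 - 3 + 18| / √(1 + 4 + 9)
  = |-7| / √14
  = 7 / 3.742
  ≈ 1.871

1.871


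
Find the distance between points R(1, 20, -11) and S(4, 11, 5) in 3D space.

d = √[(x₂-x₁)² + (y₂-y₁)² + (z₂-z₁)²]
  = √[3² + (-9)² + 16²]
  = √[9 + 81 + 256]
  = √346
  ≈ 18.6

18.6


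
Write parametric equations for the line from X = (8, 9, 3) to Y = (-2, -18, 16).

Direction vector d = Y - X = (-2 - 8, -18 - 9, 16 - 3) = (-10, -27, 13)
Parametric form r = X + t·d:
x = 8 - 10t, y = 9 - 27t, z = 3 + 13t

x = 8 - 10t, y = 9 - 27t, z = 3 + 13t


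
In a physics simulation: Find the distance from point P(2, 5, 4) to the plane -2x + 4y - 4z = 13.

distance = |a·x₀ + b·y₀ + c·z₀ - d| / √(a² + b² + c²)
  = |(-2)·2 + 4·5 + (-4)·4 - 13| / √((-2)² + 4² + (-4)²)
  = |-4 + 20 - 16 - 13| / √(4 + 16 + 16)
  = |-13| / √36
  = 13 / 6
  ≈ 2.167

2.167


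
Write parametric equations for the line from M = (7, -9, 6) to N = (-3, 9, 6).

Direction vector d = N - M = (-3 - 7, 9 + 9, 6 - 6) = (-10, 18, 0)
Parametric form r = M + t·d:
x = 7 - 10t, y = -9 + 18t, z = 6

x = 7 - 10t, y = -9 + 18t, z = 6


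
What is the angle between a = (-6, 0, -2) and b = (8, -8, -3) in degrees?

a·b = (-6)·8 + 0·(-8) + (-2)·(-3) = -48 + 0 + 6 = -42
|a| = √((-6)² + 0² + (-2)²) = √40 ≈ 6.325
|b| = √(8² + (-8)² + (-3)²) = √137 ≈ 11.7
cos θ = (a·b)/(|a||b|) = -42/(6.325·11.7) ≈ -0.5674
θ = arccos(-0.5674) ≈ 124.6°

124.6°


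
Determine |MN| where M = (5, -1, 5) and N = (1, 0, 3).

d = √[(x₂-x₁)² + (y₂-y₁)² + (z₂-z₁)²]
  = √[(-4)² + 1² + (-2)²]
  = √[16 + 1 + 4]
  = √21
  ≈ 4.583

4.583


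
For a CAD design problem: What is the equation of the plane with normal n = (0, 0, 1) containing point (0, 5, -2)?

The plane through P with normal n = (a, b, c) satisfies n·(r - P) = 0,
i.e. ax + by + cz = a·x₀ + b·y₀ + c·z₀.
d = 0·0 + 0·5 + 1·(-2)
  = 0 + 0 - 2
  = -2
Equation: z = -2

z = -2


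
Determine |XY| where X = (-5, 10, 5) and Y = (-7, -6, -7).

d = √[(x₂-x₁)² + (y₂-y₁)² + (z₂-z₁)²]
  = √[(-2)² + (-16)² + (-12)²]
  = √[4 + 256 + 144]
  = √404
  ≈ 20.1

20.1


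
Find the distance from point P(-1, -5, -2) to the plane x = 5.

distance = |a·x₀ + b·y₀ + c·z₀ - d| / √(a² + b² + c²)
  = |1·(-1) + 0·(-5) + 0·(-2) - 5| / √(1² + 0² + 0²)
  = |-1 + 0 + 0 - 5| / √(1 + 0 + 0)
  = |-6| / √1
  = 6 / 1
  ≈ 6

6


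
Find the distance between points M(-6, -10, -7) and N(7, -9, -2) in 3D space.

d = √[(x₂-x₁)² + (y₂-y₁)² + (z₂-z₁)²]
  = √[13² + 1² + 5²]
  = √[169 + 1 + 25]
  = √195
  ≈ 13.96

13.96


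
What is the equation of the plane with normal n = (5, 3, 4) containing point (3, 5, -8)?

The plane through P with normal n = (a, b, c) satisfies n·(r - P) = 0,
i.e. ax + by + cz = a·x₀ + b·y₀ + c·z₀.
d = 5·3 + 3·5 + 4·(-8)
  = 15 + 15 - 32
  = -2
Equation: 5x + 3y + 4z = -2

5x + 3y + 4z = -2


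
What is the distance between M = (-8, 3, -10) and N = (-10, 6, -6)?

d = √[(x₂-x₁)² + (y₂-y₁)² + (z₂-z₁)²]
  = √[(-2)² + 3² + 4²]
  = √[4 + 9 + 16]
  = √29
  ≈ 5.385

5.385


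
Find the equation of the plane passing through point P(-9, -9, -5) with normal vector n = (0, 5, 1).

The plane through P with normal n = (a, b, c) satisfies n·(r - P) = 0,
i.e. ax + by + cz = a·x₀ + b·y₀ + c·z₀.
d = 0·(-9) + 5·(-9) + 1·(-5)
  = 0 - 45 - 5
  = -50
Equation: 5y + z = -50

5y + z = -50


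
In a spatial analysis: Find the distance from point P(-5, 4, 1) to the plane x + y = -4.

distance = |a·x₀ + b·y₀ + c·z₀ - d| / √(a² + b² + c²)
  = |1·(-5) + 1·4 + 0·1 - (-4)| / √(1² + 1² + 0²)
  = |-5 + 4 + 0 + 4| / √(1 + 1 + 0)
  = |3| / √2
  = 3 / 1.414
  ≈ 2.121

2.121


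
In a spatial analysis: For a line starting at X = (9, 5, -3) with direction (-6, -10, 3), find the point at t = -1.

P(t) = X + t·d
  = (9 + (-6)·(-1), 5 + (-10)·(-1), -3 + 3·(-1))
  = (9 + 6, 5 + 10, -3 - 3)
  = (15, 15, -6)

(15, 15, -6)


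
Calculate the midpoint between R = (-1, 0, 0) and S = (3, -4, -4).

M = ((x₁+x₂)/2, (y₁+y₂)/2, (z₁+z₂)/2)
  = ((-1 + 3)/2, (0 - 4)/2, (0 - 4)/2)
  = (2/2, -4/2, -4/2)
  = (1, -2, -2)

(1, -2, -2)


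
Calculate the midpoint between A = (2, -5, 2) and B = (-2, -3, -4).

M = ((x₁+x₂)/2, (y₁+y₂)/2, (z₁+z₂)/2)
  = ((2 - 2)/2, (-5 - 3)/2, (2 - 4)/2)
  = (0/2, -8/2, -2/2)
  = (0, -4, -1)

(0, -4, -1)


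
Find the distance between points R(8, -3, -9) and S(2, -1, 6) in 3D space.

d = √[(x₂-x₁)² + (y₂-y₁)² + (z₂-z₁)²]
  = √[(-6)² + 2² + 15²]
  = √[36 + 4 + 225]
  = √265
  ≈ 16.28

16.28


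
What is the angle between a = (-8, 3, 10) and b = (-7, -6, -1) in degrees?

a·b = (-8)·(-7) + 3·(-6) + 10·(-1) = 56 - 18 - 10 = 28
|a| = √((-8)² + 3² + 10²) = √173 ≈ 13.15
|b| = √((-7)² + (-6)² + (-1)²) = √86 ≈ 9.274
cos θ = (a·b)/(|a||b|) = 28/(13.15·9.274) ≈ 0.2296
θ = arccos(0.2296) ≈ 76.73°

76.73°


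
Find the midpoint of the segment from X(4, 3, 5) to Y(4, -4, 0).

M = ((x₁+x₂)/2, (y₁+y₂)/2, (z₁+z₂)/2)
  = ((4 + 4)/2, (3 - 4)/2, (5 + 0)/2)
  = (8/2, -1/2, 5/2)
  = (4, -0.5, 2.5)

(4, -0.5, 2.5)


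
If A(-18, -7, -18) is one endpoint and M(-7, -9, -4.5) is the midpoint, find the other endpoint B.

B = 2M - A
  = (2·(-7) - (-18), 2·(-9) - (-7), 2·(-4.5) - (-18))
  = (-14 + 18, -18 + 7, -9 + 18)
  = (4, -11, 9)

(4, -11, 9)


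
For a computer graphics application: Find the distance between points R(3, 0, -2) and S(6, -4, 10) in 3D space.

d = √[(x₂-x₁)² + (y₂-y₁)² + (z₂-z₁)²]
  = √[3² + (-4)² + 12²]
  = √[9 + 16 + 144]
  = √169
  ≈ 13

13


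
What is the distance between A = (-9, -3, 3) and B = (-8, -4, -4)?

d = √[(x₂-x₁)² + (y₂-y₁)² + (z₂-z₁)²]
  = √[1² + (-1)² + (-7)²]
  = √[1 + 1 + 49]
  = √51
  ≈ 7.141

7.141


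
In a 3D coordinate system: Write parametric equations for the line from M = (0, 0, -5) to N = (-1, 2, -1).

Direction vector d = N - M = (-1 + 0, 2 + 0, -1 + 5) = (-1, 2, 4)
Parametric form r = M + t·d:
x = 0 - t, y = 0 + 2t, z = -5 + 4t

x = 0 - t, y = 0 + 2t, z = -5 + 4t


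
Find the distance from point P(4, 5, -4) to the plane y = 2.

distance = |a·x₀ + b·y₀ + c·z₀ - d| / √(a² + b² + c²)
  = |0·4 + 1·5 + 0·(-4) - 2| / √(0² + 1² + 0²)
  = |0 + 5 + 0 - 2| / √(0 + 1 + 0)
  = |3| / √1
  = 3 / 1
  ≈ 3

3


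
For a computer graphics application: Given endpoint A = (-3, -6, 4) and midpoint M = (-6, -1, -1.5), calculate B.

B = 2M - A
  = (2·(-6) - (-3), 2·(-1) - (-6), 2·(-1.5) - 4)
  = (-12 + 3, -2 + 6, -3 - 4)
  = (-9, 4, -7)

(-9, 4, -7)


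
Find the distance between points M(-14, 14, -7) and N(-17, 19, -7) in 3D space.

d = √[(x₂-x₁)² + (y₂-y₁)² + (z₂-z₁)²]
  = √[(-3)² + 5² + 0²]
  = √[9 + 25 + 0]
  = √34
  ≈ 5.831

5.831


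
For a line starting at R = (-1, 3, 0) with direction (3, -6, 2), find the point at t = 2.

P(t) = R + t·d
  = (-1 + 3·2, 3 + (-6)·2, 0 + 2·2)
  = (-1 + 6, 3 - 12, 0 + 4)
  = (5, -9, 4)

(5, -9, 4)


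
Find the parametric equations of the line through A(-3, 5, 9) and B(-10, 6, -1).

Direction vector d = B - A = (-10 + 3, 6 - 5, -1 - 9) = (-7, 1, -10)
Parametric form r = A + t·d:
x = -3 - 7t, y = 5 + t, z = 9 - 10t

x = -3 - 7t, y = 5 + t, z = 9 - 10t


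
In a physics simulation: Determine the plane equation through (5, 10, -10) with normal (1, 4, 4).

The plane through P with normal n = (a, b, c) satisfies n·(r - P) = 0,
i.e. ax + by + cz = a·x₀ + b·y₀ + c·z₀.
d = 1·5 + 4·10 + 4·(-10)
  = 5 + 40 - 40
  = 5
Equation: x + 4y + 4z = 5

x + 4y + 4z = 5


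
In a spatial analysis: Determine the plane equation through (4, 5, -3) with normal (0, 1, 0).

The plane through P with normal n = (a, b, c) satisfies n·(r - P) = 0,
i.e. ax + by + cz = a·x₀ + b·y₀ + c·z₀.
d = 0·4 + 1·5 + 0·(-3)
  = 0 + 5 + 0
  = 5
Equation: y = 5

y = 5


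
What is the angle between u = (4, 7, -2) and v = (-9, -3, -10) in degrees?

u·v = 4·(-9) + 7·(-3) + (-2)·(-10) = -36 - 21 + 20 = -37
|u| = √(4² + 7² + (-2)²) = √69 ≈ 8.307
|v| = √((-9)² + (-3)² + (-10)²) = √190 ≈ 13.78
cos θ = (u·v)/(|u||v|) = -37/(8.307·13.78) ≈ -0.3231
θ = arccos(-0.3231) ≈ 108.9°

108.9°


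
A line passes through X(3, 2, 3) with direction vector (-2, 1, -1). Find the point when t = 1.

P(t) = X + t·d
  = (3 + (-2)·1, 2 + 1·1, 3 + (-1)·1)
  = (3 - 2, 2 + 1, 3 - 1)
  = (1, 3, 2)

(1, 3, 2)


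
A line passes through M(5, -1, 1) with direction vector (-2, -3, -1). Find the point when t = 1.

P(t) = M + t·d
  = (5 + (-2)·1, -1 + (-3)·1, 1 + (-1)·1)
  = (5 - 2, -1 - 3, 1 - 1)
  = (3, -4, 0)

(3, -4, 0)


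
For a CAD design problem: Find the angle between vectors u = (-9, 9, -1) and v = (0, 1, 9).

u·v = (-9)·0 + 9·1 + (-1)·9 = 0 + 9 - 9 = 0
|u| = √((-9)² + 9² + (-1)²) = √163 ≈ 12.77
|v| = √(0² + 1² + 9²) = √82 ≈ 9.055
cos θ = (u·v)/(|u||v|) = 0/(12.77·9.055) ≈ 0
θ = arccos(0) ≈ 90°

90°


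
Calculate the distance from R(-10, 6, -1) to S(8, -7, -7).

d = √[(x₂-x₁)² + (y₂-y₁)² + (z₂-z₁)²]
  = √[18² + (-13)² + (-6)²]
  = √[324 + 169 + 36]
  = √529
  ≈ 23

23


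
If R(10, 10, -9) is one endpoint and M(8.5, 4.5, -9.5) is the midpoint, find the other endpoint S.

S = 2M - R
  = (2·8.5 - 10, 2·4.5 - 10, 2·(-9.5) - (-9))
  = (17 - 10, 9 - 10, -19 + 9)
  = (7, -1, -10)

(7, -1, -10)


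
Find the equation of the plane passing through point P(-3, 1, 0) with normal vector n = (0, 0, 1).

The plane through P with normal n = (a, b, c) satisfies n·(r - P) = 0,
i.e. ax + by + cz = a·x₀ + b·y₀ + c·z₀.
d = 0·(-3) + 0·1 + 1·0
  = 0 + 0 + 0
  = 0
Equation: z = 0

z = 0


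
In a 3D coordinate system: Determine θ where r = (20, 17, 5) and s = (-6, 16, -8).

r·s = 20·(-6) + 17·16 + 5·(-8) = -120 + 272 - 40 = 112
|r| = √(20² + 17² + 5²) = √714 ≈ 26.72
|s| = √((-6)² + 16² + (-8)²) = √356 ≈ 18.87
cos θ = (r·s)/(|r||s|) = 112/(26.72·18.87) ≈ 0.2221
θ = arccos(0.2221) ≈ 77.16°

77.16°


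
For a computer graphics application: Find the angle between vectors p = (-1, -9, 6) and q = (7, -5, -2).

p·q = (-1)·7 + (-9)·(-5) + 6·(-2) = -7 + 45 - 12 = 26
|p| = √((-1)² + (-9)² + 6²) = √118 ≈ 10.86
|q| = √(7² + (-5)² + (-2)²) = √78 ≈ 8.832
cos θ = (p·q)/(|p||q|) = 26/(10.86·8.832) ≈ 0.271
θ = arccos(0.271) ≈ 74.28°

74.28°


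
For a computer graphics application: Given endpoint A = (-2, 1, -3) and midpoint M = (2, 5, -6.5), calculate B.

B = 2M - A
  = (2·2 - (-2), 2·5 - 1, 2·(-6.5) - (-3))
  = (4 + 2, 10 - 1, -13 + 3)
  = (6, 9, -10)

(6, 9, -10)


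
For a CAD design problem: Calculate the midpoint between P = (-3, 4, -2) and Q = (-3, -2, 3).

M = ((x₁+x₂)/2, (y₁+y₂)/2, (z₁+z₂)/2)
  = ((-3 - 3)/2, (4 - 2)/2, (-2 + 3)/2)
  = (-6/2, 2/2, 1/2)
  = (-3, 1, 0.5)

(-3, 1, 0.5)


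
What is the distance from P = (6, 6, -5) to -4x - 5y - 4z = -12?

distance = |a·x₀ + b·y₀ + c·z₀ - d| / √(a² + b² + c²)
  = |(-4)·6 + (-5)·6 + (-4)·(-5) - (-12)| / √((-4)² + (-5)² + (-4)²)
  = |-24 - 30 + 20 + 12| / √(16 + 25 + 16)
  = |-22| / √57
  = 22 / 7.55
  ≈ 2.914

2.914


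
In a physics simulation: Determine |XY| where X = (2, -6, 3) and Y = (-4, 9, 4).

d = √[(x₂-x₁)² + (y₂-y₁)² + (z₂-z₁)²]
  = √[(-6)² + 15² + 1²]
  = √[36 + 225 + 1]
  = √262
  ≈ 16.19

16.19


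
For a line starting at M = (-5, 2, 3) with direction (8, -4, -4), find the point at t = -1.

P(t) = M + t·d
  = (-5 + 8·(-1), 2 + (-4)·(-1), 3 + (-4)·(-1))
  = (-5 - 8, 2 + 4, 3 + 4)
  = (-13, 6, 7)

(-13, 6, 7)


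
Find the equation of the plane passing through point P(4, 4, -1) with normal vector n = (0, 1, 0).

The plane through P with normal n = (a, b, c) satisfies n·(r - P) = 0,
i.e. ax + by + cz = a·x₀ + b·y₀ + c·z₀.
d = 0·4 + 1·4 + 0·(-1)
  = 0 + 4 + 0
  = 4
Equation: y = 4

y = 4


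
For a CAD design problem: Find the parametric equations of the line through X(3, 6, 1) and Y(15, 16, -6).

Direction vector d = Y - X = (15 - 3, 16 - 6, -6 - 1) = (12, 10, -7)
Parametric form r = X + t·d:
x = 3 + 12t, y = 6 + 10t, z = 1 - 7t

x = 3 + 12t, y = 6 + 10t, z = 1 - 7t


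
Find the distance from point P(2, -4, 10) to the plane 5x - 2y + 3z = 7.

distance = |a·x₀ + b·y₀ + c·z₀ - d| / √(a² + b² + c²)
  = |5·2 + (-2)·(-4) + 3·10 - 7| / √(5² + (-2)² + 3²)
  = |10 + 8 + 30 - 7| / √(25 + 4 + 9)
  = |41| / √38
  = 41 / 6.164
  ≈ 6.651

6.651


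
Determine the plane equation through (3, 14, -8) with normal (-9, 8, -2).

The plane through P with normal n = (a, b, c) satisfies n·(r - P) = 0,
i.e. ax + by + cz = a·x₀ + b·y₀ + c·z₀.
d = (-9)·3 + 8·14 + (-2)·(-8)
  = -27 + 112 + 16
  = 101
Equation: -9x + 8y - 2z = 101

-9x + 8y - 2z = 101


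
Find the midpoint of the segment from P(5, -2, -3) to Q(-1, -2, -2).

M = ((x₁+x₂)/2, (y₁+y₂)/2, (z₁+z₂)/2)
  = ((5 - 1)/2, (-2 - 2)/2, (-3 - 2)/2)
  = (4/2, -4/2, -5/2)
  = (2, -2, -2.5)

(2, -2, -2.5)


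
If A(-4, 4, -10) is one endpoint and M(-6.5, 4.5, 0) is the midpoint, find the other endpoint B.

B = 2M - A
  = (2·(-6.5) - (-4), 2·4.5 - 4, 2·0 - (-10))
  = (-13 + 4, 9 - 4, 0 + 10)
  = (-9, 5, 10)

(-9, 5, 10)


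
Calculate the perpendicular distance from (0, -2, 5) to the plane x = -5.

distance = |a·x₀ + b·y₀ + c·z₀ - d| / √(a² + b² + c²)
  = |1·0 + 0·(-2) + 0·5 - (-5)| / √(1² + 0² + 0²)
  = |0 + 0 + 0 + 5| / √(1 + 0 + 0)
  = |5| / √1
  = 5 / 1
  ≈ 5

5


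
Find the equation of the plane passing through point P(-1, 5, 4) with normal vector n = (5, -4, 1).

The plane through P with normal n = (a, b, c) satisfies n·(r - P) = 0,
i.e. ax + by + cz = a·x₀ + b·y₀ + c·z₀.
d = 5·(-1) + (-4)·5 + 1·4
  = -5 - 20 + 4
  = -21
Equation: 5x - 4y + z = -21

5x - 4y + z = -21


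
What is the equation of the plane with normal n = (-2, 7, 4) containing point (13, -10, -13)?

The plane through P with normal n = (a, b, c) satisfies n·(r - P) = 0,
i.e. ax + by + cz = a·x₀ + b·y₀ + c·z₀.
d = (-2)·13 + 7·(-10) + 4·(-13)
  = -26 - 70 - 52
  = -148
Equation: -2x + 7y + 4z = -148

-2x + 7y + 4z = -148


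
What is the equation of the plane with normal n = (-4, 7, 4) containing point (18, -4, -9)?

The plane through P with normal n = (a, b, c) satisfies n·(r - P) = 0,
i.e. ax + by + cz = a·x₀ + b·y₀ + c·z₀.
d = (-4)·18 + 7·(-4) + 4·(-9)
  = -72 - 28 - 36
  = -136
Equation: -4x + 7y + 4z = -136

-4x + 7y + 4z = -136


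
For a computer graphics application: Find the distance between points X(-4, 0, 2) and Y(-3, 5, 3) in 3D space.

d = √[(x₂-x₁)² + (y₂-y₁)² + (z₂-z₁)²]
  = √[1² + 5² + 1²]
  = √[1 + 25 + 1]
  = √27
  ≈ 5.196

5.196


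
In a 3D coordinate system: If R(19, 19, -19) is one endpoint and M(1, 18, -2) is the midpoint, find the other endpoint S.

S = 2M - R
  = (2·1 - 19, 2·18 - 19, 2·(-2) - (-19))
  = (2 - 19, 36 - 19, -4 + 19)
  = (-17, 17, 15)

(-17, 17, 15)


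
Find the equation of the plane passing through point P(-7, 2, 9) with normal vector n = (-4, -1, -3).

The plane through P with normal n = (a, b, c) satisfies n·(r - P) = 0,
i.e. ax + by + cz = a·x₀ + b·y₀ + c·z₀.
d = (-4)·(-7) + (-1)·2 + (-3)·9
  = 28 - 2 - 27
  = -1
Equation: -4x - y - 3z = -1

-4x - y - 3z = -1


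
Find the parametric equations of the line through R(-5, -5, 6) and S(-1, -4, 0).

Direction vector d = S - R = (-1 + 5, -4 + 5, 0 - 6) = (4, 1, -6)
Parametric form r = R + t·d:
x = -5 + 4t, y = -5 + t, z = 6 - 6t

x = -5 + 4t, y = -5 + t, z = 6 - 6t


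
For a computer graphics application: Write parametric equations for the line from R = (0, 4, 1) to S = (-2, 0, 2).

Direction vector d = S - R = (-2 + 0, 0 - 4, 2 - 1) = (-2, -4, 1)
Parametric form r = R + t·d:
x = 0 - 2t, y = 4 - 4t, z = 1 + t

x = 0 - 2t, y = 4 - 4t, z = 1 + t


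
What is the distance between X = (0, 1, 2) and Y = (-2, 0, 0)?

d = √[(x₂-x₁)² + (y₂-y₁)² + (z₂-z₁)²]
  = √[(-2)² + (-1)² + (-2)²]
  = √[4 + 1 + 4]
  = √9
  ≈ 3

3


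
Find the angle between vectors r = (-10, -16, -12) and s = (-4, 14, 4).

r·s = (-10)·(-4) + (-16)·14 + (-12)·4 = 40 - 224 - 48 = -232
|r| = √((-10)² + (-16)² + (-12)²) = √500 ≈ 22.36
|s| = √((-4)² + 14² + 4²) = √228 ≈ 15.1
cos θ = (r·s)/(|r||s|) = -232/(22.36·15.1) ≈ -0.6871
θ = arccos(-0.6871) ≈ 133.4°

133.4°


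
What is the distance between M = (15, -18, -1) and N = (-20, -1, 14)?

d = √[(x₂-x₁)² + (y₂-y₁)² + (z₂-z₁)²]
  = √[(-35)² + 17² + 15²]
  = √[1225 + 289 + 225]
  = √1739
  ≈ 41.7

41.7


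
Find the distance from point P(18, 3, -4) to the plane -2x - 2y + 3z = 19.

distance = |a·x₀ + b·y₀ + c·z₀ - d| / √(a² + b² + c²)
  = |(-2)·18 + (-2)·3 + 3·(-4) - 19| / √((-2)² + (-2)² + 3²)
  = |-36 - 6 - 12 - 19| / √(4 + 4 + 9)
  = |-73| / √17
  = 73 / 4.123
  ≈ 17.71

17.71


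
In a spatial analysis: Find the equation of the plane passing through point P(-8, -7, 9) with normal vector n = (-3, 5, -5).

The plane through P with normal n = (a, b, c) satisfies n·(r - P) = 0,
i.e. ax + by + cz = a·x₀ + b·y₀ + c·z₀.
d = (-3)·(-8) + 5·(-7) + (-5)·9
  = 24 - 35 - 45
  = -56
Equation: -3x + 5y - 5z = -56

-3x + 5y - 5z = -56


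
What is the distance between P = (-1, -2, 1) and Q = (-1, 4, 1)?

d = √[(x₂-x₁)² + (y₂-y₁)² + (z₂-z₁)²]
  = √[0² + 6² + 0²]
  = √[0 + 36 + 0]
  = √36
  ≈ 6

6


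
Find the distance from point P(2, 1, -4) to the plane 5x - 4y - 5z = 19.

distance = |a·x₀ + b·y₀ + c·z₀ - d| / √(a² + b² + c²)
  = |5·2 + (-4)·1 + (-5)·(-4) - 19| / √(5² + (-4)² + (-5)²)
  = |10 - 4 + 20 - 19| / √(25 + 16 + 25)
  = |7| / √66
  = 7 / 8.124
  ≈ 0.8616

0.8616


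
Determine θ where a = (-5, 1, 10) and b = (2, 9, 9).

a·b = (-5)·2 + 1·9 + 10·9 = -10 + 9 + 90 = 89
|a| = √((-5)² + 1² + 10²) = √126 ≈ 11.22
|b| = √(2² + 9² + 9²) = √166 ≈ 12.88
cos θ = (a·b)/(|a||b|) = 89/(11.22·12.88) ≈ 0.6154
θ = arccos(0.6154) ≈ 52.02°

52.02°


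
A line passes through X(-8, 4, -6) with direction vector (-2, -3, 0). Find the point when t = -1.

P(t) = X + t·d
  = (-8 + (-2)·(-1), 4 + (-3)·(-1), -6 + 0·(-1))
  = (-8 + 2, 4 + 3, -6 + 0)
  = (-6, 7, -6)

(-6, 7, -6)


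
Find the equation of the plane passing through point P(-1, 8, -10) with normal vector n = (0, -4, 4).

The plane through P with normal n = (a, b, c) satisfies n·(r - P) = 0,
i.e. ax + by + cz = a·x₀ + b·y₀ + c·z₀.
d = 0·(-1) + (-4)·8 + 4·(-10)
  = 0 - 32 - 40
  = -72
Equation: -4y + 4z = -72

-4y + 4z = -72


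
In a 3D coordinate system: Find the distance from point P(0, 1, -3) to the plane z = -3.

distance = |a·x₀ + b·y₀ + c·z₀ - d| / √(a² + b² + c²)
  = |0·0 + 0·1 + 1·(-3) - (-3)| / √(0² + 0² + 1²)
  = |0 + 0 - 3 + 3| / √(0 + 0 + 1)
  = |0| / √1
  = 0 / 1
  ≈ 0

0


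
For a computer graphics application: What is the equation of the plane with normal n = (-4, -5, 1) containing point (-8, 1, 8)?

The plane through P with normal n = (a, b, c) satisfies n·(r - P) = 0,
i.e. ax + by + cz = a·x₀ + b·y₀ + c·z₀.
d = (-4)·(-8) + (-5)·1 + 1·8
  = 32 - 5 + 8
  = 35
Equation: -4x - 5y + z = 35

-4x - 5y + z = 35


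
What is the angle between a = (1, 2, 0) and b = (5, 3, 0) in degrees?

a·b = 1·5 + 2·3 + 0·0 = 5 + 6 + 0 = 11
|a| = √(1² + 2² + 0²) = √5 ≈ 2.236
|b| = √(5² + 3² + 0²) = √34 ≈ 5.831
cos θ = (a·b)/(|a||b|) = 11/(2.236·5.831) ≈ 0.8437
θ = arccos(0.8437) ≈ 32.47°

32.47°


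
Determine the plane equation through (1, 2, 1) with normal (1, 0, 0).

The plane through P with normal n = (a, b, c) satisfies n·(r - P) = 0,
i.e. ax + by + cz = a·x₀ + b·y₀ + c·z₀.
d = 1·1 + 0·2 + 0·1
  = 1 + 0 + 0
  = 1
Equation: x = 1

x = 1


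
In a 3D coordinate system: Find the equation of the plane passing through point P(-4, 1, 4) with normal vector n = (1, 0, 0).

The plane through P with normal n = (a, b, c) satisfies n·(r - P) = 0,
i.e. ax + by + cz = a·x₀ + b·y₀ + c·z₀.
d = 1·(-4) + 0·1 + 0·4
  = -4 + 0 + 0
  = -4
Equation: x = -4

x = -4
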